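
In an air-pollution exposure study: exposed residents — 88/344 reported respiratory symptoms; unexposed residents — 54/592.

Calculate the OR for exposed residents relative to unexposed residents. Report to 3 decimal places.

OR = (88 × 538) / (256 × 54) = 47344/13824 ≈ 3.425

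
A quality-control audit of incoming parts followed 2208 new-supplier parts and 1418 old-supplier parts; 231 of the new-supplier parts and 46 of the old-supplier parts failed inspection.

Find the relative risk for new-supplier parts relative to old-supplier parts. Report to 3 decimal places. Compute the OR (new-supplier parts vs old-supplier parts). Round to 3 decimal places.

RR = 3.225; OR = 3.485

risk, new-supplier parts = 231/2208 = 0.10462
risk, old-supplier parts = 46/1418 = 0.03244
RR = 0.10462 / 0.03244 = 3.225
OR = (231 × 1372) / (1977 × 46) = 316932/90942 ≈ 3.485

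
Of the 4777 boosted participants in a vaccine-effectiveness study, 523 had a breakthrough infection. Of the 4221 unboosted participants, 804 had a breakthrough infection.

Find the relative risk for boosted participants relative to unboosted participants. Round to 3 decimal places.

risk, boosted participants = 523/4777 = 0.1095
risk, unboosted participants = 804/4221 = 0.1905
RR = 0.1095 / 0.1905 = 0.575

0.575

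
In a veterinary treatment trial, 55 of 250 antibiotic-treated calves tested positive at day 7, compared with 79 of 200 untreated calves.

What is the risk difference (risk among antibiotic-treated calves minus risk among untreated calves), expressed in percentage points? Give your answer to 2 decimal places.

-17.50

risk, antibiotic-treated calves = 55/250 = 0.2200
risk, untreated calves = 79/200 = 0.3950
risk difference = 0.2200 − 0.3950 = -0.1750 → -17.50 percentage points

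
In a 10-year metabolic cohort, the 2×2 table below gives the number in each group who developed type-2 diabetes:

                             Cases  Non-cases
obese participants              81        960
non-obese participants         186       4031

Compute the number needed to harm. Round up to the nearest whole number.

risk, obese participants = 81/1041 = 0.077810
risk, non-obese participants = 186/4217 = 0.044107
absolute risk difference = 0.033703
1 / 0.033703 = 29.671 → round up → 30

NNH = 30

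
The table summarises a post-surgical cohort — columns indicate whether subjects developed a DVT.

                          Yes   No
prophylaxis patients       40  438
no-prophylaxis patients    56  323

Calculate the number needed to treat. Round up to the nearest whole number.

risk, prophylaxis patients = 40/478 = 0.083682
risk, no-prophylaxis patients = 56/379 = 0.147757
absolute risk difference = 0.064075
1 / 0.064075 = 15.607 → round up → 16

NNT ≈ 16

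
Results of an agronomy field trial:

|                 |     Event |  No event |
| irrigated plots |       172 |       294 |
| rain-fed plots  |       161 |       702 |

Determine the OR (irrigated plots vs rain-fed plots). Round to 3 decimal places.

OR = (172 × 702) / (294 × 161) = 120744/47334 ≈ 2.551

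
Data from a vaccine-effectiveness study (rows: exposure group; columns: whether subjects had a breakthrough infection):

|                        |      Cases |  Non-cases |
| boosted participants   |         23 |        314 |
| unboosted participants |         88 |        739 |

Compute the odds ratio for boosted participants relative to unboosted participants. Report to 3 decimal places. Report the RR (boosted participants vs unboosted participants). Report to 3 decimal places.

odds, boosted participants = 23/314 = 0.0732
odds, unboosted participants = 88/739 = 0.1191
OR = 0.0732 / 0.1191 = 0.615
risk, boosted participants = 23/337 = 0.0682
risk, unboosted participants = 88/827 = 0.1064
RR = 0.0682 / 0.1064 = 0.641

OR = 0.615; RR = 0.641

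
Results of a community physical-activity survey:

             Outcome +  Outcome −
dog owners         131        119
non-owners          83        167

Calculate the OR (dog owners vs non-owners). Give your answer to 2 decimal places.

OR = (131 × 167) / (119 × 83) = 21877/9877 ≈ 2.21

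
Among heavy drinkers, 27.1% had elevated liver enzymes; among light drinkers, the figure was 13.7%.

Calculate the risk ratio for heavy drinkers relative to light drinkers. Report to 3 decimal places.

RR = 0.2710 / 0.1370 = 1.978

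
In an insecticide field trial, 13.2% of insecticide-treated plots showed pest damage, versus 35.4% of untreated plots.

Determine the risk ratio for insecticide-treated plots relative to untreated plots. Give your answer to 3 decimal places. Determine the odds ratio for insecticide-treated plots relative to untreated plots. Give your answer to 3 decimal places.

RR = 0.1320 / 0.3540 = 0.373
odds, insecticide-treated plots = 0.1320/0.8680 = 0.1521
odds, untreated plots = 0.3540/0.6460 = 0.5480
OR = 0.1521 / 0.5480 = 0.278

RR = 0.373; OR = 0.278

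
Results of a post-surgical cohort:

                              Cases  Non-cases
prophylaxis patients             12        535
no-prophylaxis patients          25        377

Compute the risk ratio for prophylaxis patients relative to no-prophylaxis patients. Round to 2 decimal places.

RR = 0.35

risk, prophylaxis patients = 12/547 = 0.02194
risk, no-prophylaxis patients = 25/402 = 0.06219
RR = 0.02194 / 0.06219 = 0.35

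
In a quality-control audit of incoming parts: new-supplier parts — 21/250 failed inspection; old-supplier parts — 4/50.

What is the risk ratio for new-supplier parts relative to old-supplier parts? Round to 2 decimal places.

RR = 1.05

risk, new-supplier parts = 21/250 = 0.0840
risk, old-supplier parts = 4/50 = 0.0800
RR = 0.0840 / 0.0800 = 1.05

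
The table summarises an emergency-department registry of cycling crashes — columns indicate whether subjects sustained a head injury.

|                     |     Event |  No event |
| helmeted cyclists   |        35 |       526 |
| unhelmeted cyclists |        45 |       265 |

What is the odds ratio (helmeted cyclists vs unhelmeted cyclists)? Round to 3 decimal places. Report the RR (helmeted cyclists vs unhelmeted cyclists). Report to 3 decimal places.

OR = 0.392; RR = 0.430

odds, helmeted cyclists = 35/526 = 0.0665
odds, unhelmeted cyclists = 45/265 = 0.1698
OR = 0.0665 / 0.1698 = 0.392
risk, helmeted cyclists = 35/561 = 0.0624
risk, unhelmeted cyclists = 45/310 = 0.1452
RR = 0.0624 / 0.1452 = 0.430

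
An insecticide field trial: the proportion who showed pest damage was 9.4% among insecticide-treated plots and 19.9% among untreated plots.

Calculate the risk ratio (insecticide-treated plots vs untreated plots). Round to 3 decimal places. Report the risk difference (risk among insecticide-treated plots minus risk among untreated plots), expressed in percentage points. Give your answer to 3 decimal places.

RR = 0.472; RD = -10.500

RR = 0.0940 / 0.1990 = 0.472
risk difference = 0.0940 − 0.1990 = -0.1050 → -10.500 percentage points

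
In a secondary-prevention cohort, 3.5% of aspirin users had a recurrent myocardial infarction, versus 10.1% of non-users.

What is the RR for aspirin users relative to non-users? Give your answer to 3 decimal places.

RR = 0.03500 / 0.10100 = 0.347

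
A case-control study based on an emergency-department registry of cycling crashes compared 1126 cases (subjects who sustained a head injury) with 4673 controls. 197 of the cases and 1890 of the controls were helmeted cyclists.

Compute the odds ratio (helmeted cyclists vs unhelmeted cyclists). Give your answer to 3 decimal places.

odds, helmeted cyclists = 197/1890 = 0.1042
odds, unhelmeted cyclists = 929/2783 = 0.3338
OR = 0.1042 / 0.3338 = 0.312

OR ≈ 0.312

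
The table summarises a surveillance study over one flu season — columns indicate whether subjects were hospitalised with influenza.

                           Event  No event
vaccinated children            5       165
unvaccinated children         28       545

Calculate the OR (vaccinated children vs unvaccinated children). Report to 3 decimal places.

OR = (5 × 545) / (165 × 28) = 2725/4620 ≈ 0.590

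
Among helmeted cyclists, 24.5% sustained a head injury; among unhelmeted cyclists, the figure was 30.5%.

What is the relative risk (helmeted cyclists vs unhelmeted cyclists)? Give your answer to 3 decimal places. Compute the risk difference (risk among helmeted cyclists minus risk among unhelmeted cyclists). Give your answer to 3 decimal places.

RR = 0.803; RD = -0.060

RR = 0.2450 / 0.3050 = 0.803
risk difference = 0.2450 − 0.3050 = -0.060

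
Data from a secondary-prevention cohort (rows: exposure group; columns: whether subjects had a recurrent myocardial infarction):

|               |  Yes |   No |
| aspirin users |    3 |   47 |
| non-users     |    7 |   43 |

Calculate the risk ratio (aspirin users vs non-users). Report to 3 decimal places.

risk, aspirin users = 3/50 = 0.0600
risk, non-users = 7/50 = 0.1400
RR = 0.0600 / 0.1400 = 0.429

0.429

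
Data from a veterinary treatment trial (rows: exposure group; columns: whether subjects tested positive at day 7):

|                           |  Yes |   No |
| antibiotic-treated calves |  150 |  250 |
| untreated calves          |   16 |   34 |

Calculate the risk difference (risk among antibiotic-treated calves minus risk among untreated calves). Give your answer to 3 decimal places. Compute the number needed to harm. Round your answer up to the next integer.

RD = 0.055; NNH = 19

risk, antibiotic-treated calves = 150/400 = 0.3750
risk, untreated calves = 16/50 = 0.3200
risk difference = 0.3750 − 0.3200 = 0.055
absolute risk difference = 0.055000
1 / 0.055000 = 18.182 → round up → 19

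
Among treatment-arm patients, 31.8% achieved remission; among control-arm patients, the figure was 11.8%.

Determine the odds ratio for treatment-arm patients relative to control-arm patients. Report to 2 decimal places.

odds, treatment-arm patients = 0.3180/0.6820 = 0.4663
odds, control-arm patients = 0.1180/0.8820 = 0.1338
OR = 0.4663 / 0.1338 = 3.49

3.49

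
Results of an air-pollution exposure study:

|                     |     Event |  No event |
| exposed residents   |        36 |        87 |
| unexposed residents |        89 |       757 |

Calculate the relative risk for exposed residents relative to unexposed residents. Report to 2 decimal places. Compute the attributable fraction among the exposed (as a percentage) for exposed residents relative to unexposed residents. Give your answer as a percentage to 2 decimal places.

risk, exposed residents = 36/123 = 0.2927
risk, unexposed residents = 89/846 = 0.1052
RR = 0.2927 / 0.1052 = 2.78
AR% = (0.2927 − 0.1052) / 0.2927 = 0.6406 → 64.06%

RR = 2.78; AR% = 64.06%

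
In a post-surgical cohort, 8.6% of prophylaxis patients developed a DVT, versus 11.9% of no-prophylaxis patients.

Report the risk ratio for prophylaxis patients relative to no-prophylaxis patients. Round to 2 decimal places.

RR = 0.0860 / 0.1190 = 0.72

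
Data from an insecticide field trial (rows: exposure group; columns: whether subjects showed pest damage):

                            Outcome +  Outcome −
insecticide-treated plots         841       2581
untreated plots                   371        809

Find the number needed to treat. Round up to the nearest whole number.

NNT: 15

risk, insecticide-treated plots = 841/3422 = 0.245763
risk, untreated plots = 371/1180 = 0.314407
absolute risk difference = 0.068644
1 / 0.068644 = 14.568 → round up → 15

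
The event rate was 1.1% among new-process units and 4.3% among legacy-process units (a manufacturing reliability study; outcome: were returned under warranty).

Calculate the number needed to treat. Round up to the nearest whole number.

absolute risk difference = 0.032000
1 / 0.032000 = 31.250 → round up → 32

NNT: 32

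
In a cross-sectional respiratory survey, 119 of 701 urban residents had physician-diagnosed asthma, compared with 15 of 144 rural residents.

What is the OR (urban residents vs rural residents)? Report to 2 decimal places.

OR = (119 × 129) / (582 × 15) = 15351/8730 ≈ 1.76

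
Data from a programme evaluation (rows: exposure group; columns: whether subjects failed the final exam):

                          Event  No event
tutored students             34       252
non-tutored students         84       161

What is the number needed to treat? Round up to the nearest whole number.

NNT = 5

risk, tutored students = 34/286 = 0.118881
risk, non-tutored students = 84/245 = 0.342857
absolute risk difference = 0.223976
1 / 0.223976 = 4.465 → round up → 5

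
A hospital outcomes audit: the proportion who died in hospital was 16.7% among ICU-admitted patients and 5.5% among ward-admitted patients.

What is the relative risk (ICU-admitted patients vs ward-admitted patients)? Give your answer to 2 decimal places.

RR = 0.1670 / 0.0550 = 3.04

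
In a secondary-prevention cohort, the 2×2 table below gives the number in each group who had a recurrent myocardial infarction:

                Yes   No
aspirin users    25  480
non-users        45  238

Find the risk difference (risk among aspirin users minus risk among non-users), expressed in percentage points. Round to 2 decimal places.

RD = -10.95

risk, aspirin users = 25/505 = 0.04950
risk, non-users = 45/283 = 0.15901
risk difference = 0.04950 − 0.15901 = -0.10951 → -10.95 percentage points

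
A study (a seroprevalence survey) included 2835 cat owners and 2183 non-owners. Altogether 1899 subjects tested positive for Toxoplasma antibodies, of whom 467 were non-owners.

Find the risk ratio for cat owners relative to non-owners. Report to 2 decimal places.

2.36

cat owners with the outcome: 1899 − 467 = 1432
cat owners without the outcome: 2835 − 1432 = 1403
non-owners without the outcome: 2183 − 467 = 1716
risk, cat owners = 1432/2835 = 0.5051
risk, non-owners = 467/2183 = 0.2139
RR = 0.5051 / 0.2139 = 2.36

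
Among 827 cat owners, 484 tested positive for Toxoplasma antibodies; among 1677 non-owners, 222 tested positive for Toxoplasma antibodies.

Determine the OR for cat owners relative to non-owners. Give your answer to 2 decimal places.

OR = (484 × 1455) / (343 × 222) = 704220/76146 ≈ 9.25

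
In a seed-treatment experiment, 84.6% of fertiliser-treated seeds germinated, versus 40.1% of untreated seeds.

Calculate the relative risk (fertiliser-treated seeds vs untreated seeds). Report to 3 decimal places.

RR = 0.8460 / 0.4010 = 2.110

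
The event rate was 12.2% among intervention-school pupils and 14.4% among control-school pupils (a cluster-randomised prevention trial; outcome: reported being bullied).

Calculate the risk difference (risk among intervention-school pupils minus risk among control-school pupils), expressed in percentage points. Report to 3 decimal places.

risk difference = 0.1220 − 0.1440 = -0.0220 → -2.200 percentage points

RD: -2.200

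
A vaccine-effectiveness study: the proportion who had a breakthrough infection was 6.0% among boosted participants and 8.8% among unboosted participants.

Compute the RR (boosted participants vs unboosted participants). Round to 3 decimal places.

RR = 0.0600 / 0.0880 = 0.682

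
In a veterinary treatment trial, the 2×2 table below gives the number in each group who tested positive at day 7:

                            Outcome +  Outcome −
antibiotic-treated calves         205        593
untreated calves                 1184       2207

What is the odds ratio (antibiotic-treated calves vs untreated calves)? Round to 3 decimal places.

OR = (205 × 2207) / (593 × 1184) = 452435/702112 ≈ 0.644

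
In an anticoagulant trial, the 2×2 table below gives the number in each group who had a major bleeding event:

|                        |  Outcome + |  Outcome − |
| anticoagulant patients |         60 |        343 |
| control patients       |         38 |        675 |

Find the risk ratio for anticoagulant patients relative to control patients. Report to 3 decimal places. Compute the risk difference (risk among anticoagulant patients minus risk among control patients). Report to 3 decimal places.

risk, anticoagulant patients = 60/403 = 0.1489
risk, control patients = 38/713 = 0.0533
RR = 0.1489 / 0.0533 = 2.794
risk difference = 0.1489 − 0.0533 = 0.096

RR = 2.794; RD = 0.096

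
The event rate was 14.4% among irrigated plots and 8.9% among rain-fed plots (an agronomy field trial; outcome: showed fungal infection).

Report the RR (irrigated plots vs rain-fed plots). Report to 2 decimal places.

RR = 0.1440 / 0.0890 = 1.62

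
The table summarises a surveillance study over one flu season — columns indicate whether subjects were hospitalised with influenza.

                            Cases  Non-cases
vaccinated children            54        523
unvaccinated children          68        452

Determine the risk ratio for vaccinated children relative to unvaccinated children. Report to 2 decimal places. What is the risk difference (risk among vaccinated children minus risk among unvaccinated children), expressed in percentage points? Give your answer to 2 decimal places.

risk, vaccinated children = 54/577 = 0.0936
risk, unvaccinated children = 68/520 = 0.1308
RR = 0.0936 / 0.1308 = 0.72
risk difference = 0.0936 − 0.1308 = -0.0372 → -3.72 percentage points

RR = 0.72; RD = -3.72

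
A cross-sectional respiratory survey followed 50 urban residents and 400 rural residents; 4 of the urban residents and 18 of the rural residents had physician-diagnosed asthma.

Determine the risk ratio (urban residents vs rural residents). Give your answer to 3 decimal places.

risk, urban residents = 4/50 = 0.08000
risk, rural residents = 18/400 = 0.04500
RR = 0.08000 / 0.04500 = 1.778

RR = 1.778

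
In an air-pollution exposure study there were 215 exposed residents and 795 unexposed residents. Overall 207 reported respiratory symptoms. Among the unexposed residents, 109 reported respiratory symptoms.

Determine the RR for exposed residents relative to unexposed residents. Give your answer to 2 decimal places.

exposed residents with the outcome: 207 − 109 = 98
exposed residents without the outcome: 215 − 98 = 117
unexposed residents without the outcome: 795 − 109 = 686
risk, exposed residents = 98/215 = 0.4558
risk, unexposed residents = 109/795 = 0.1371
RR = 0.4558 / 0.1371 = 3.32

3.32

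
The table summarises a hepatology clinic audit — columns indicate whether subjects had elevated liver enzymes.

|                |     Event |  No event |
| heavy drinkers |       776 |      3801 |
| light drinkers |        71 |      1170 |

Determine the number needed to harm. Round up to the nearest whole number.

NNH: 9

risk, heavy drinkers = 776/4577 = 0.169543
risk, light drinkers = 71/1241 = 0.057212
absolute risk difference = 0.112331
1 / 0.112331 = 8.902 → round up → 9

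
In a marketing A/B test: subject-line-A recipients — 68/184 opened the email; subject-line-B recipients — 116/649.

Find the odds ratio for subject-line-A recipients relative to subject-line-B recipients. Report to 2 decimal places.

OR = (68 × 533) / (116 × 116) = 36244/13456 ≈ 2.69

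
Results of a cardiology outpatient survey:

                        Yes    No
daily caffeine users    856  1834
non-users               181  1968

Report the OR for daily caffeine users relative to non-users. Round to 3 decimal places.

OR = (856 × 1968) / (1834 × 181) = 1684608/331954 ≈ 5.075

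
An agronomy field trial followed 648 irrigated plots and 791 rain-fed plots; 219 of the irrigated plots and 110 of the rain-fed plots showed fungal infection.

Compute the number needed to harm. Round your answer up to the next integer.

risk, irrigated plots = 219/648 = 0.337963
risk, rain-fed plots = 110/791 = 0.139064
absolute risk difference = 0.198898
1 / 0.198898 = 5.028 → round up → 6

6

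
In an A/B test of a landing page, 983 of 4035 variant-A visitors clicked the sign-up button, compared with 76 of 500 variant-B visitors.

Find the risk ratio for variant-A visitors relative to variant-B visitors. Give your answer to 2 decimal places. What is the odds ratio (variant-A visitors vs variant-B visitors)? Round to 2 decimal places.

RR = 1.60; OR = 1.80

risk, variant-A visitors = 983/4035 = 0.2436
risk, variant-B visitors = 76/500 = 0.1520
RR = 0.2436 / 0.1520 = 1.60
OR = (983 × 424) / (3052 × 76) = 416792/231952 ≈ 1.80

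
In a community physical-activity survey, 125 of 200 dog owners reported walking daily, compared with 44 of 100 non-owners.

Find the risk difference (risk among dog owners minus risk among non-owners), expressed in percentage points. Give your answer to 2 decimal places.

18.50

risk, dog owners = 125/200 = 0.6250
risk, non-owners = 44/100 = 0.4400
risk difference = 0.6250 − 0.4400 = 0.1850 → 18.50 percentage points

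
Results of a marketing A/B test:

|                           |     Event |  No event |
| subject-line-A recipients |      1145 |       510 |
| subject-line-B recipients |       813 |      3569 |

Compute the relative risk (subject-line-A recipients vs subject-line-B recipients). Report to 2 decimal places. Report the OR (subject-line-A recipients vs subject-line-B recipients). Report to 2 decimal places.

risk, subject-line-A recipients = 1145/1655 = 0.6918
risk, subject-line-B recipients = 813/4382 = 0.1855
RR = 0.6918 / 0.1855 = 3.73
OR = (1145 × 3569) / (510 × 813) = 4086505/414630 ≈ 9.86

RR = 3.73; OR = 9.86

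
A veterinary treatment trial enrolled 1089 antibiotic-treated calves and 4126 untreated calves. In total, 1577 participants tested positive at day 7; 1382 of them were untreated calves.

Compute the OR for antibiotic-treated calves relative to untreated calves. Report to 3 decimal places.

OR ≈ 0.433

antibiotic-treated calves with the outcome: 1577 − 1382 = 195
antibiotic-treated calves without the outcome: 1089 − 195 = 894
untreated calves without the outcome: 4126 − 1382 = 2744
odds, antibiotic-treated calves = 195/894 = 0.2181
odds, untreated calves = 1382/2744 = 0.5036
OR = 0.2181 / 0.5036 = 0.433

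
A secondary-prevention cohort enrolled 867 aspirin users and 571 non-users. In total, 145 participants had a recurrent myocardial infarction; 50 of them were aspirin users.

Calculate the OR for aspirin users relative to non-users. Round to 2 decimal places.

0.31

aspirin users without the outcome: 867 − 50 = 817
non-users with the outcome: 145 − 50 = 95
non-users without the outcome: 571 − 95 = 476
OR = (50 × 476) / (817 × 95) = 23800/77615 ≈ 0.31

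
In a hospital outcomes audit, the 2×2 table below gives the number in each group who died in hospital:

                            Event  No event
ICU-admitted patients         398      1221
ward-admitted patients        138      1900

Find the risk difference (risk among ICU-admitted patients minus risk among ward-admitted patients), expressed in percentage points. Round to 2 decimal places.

RD ≈ 17.81

risk, ICU-admitted patients = 398/1619 = 0.2458
risk, ward-admitted patients = 138/2038 = 0.0677
risk difference = 0.2458 − 0.0677 = 0.1781 → 17.81 percentage points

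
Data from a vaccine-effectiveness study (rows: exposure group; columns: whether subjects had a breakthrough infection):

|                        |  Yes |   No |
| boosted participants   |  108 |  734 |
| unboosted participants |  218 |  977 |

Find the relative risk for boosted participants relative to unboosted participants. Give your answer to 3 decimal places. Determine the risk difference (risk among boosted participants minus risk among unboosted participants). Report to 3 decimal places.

risk, boosted participants = 108/842 = 0.1283
risk, unboosted participants = 218/1195 = 0.1824
RR = 0.1283 / 0.1824 = 0.703
risk difference = 0.1283 − 0.1824 = -0.054

RR = 0.703; RD = -0.054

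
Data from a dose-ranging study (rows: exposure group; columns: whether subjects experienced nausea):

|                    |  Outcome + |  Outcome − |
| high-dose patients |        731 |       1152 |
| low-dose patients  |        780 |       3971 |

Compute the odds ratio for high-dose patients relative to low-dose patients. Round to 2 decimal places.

OR = 3.23

odds, high-dose patients = 731/1152 = 0.6345
odds, low-dose patients = 780/3971 = 0.1964
OR = 0.6345 / 0.1964 = 3.23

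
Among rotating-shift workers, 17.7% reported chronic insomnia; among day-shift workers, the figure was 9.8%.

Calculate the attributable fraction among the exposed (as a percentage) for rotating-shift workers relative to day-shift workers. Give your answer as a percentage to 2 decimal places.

AR% = (0.1770 − 0.0980) / 0.1770 = 0.4463 → 44.63%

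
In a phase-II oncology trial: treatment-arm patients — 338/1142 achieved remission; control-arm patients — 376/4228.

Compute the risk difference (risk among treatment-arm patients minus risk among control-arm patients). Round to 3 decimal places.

risk, treatment-arm patients = 338/1142 = 0.2960
risk, control-arm patients = 376/4228 = 0.0889
risk difference = 0.2960 − 0.0889 = 0.207

0.207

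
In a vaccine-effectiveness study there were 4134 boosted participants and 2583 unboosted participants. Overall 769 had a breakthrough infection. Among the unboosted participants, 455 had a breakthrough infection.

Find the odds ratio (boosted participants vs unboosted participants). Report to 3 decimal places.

boosted participants with the outcome: 769 − 455 = 314
boosted participants without the outcome: 4134 − 314 = 3820
unboosted participants without the outcome: 2583 − 455 = 2128
OR = (314 × 2128) / (3820 × 455) = 668192/1738100 ≈ 0.384

0.384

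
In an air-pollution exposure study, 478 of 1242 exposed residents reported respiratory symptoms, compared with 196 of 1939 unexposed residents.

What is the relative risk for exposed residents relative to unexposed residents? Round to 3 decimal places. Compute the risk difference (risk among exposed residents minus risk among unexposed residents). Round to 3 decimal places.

RR = 3.807; RD = 0.284

risk, exposed residents = 478/1242 = 0.3849
risk, unexposed residents = 196/1939 = 0.1011
RR = 0.3849 / 0.1011 = 3.807
risk difference = 0.3849 − 0.1011 = 0.284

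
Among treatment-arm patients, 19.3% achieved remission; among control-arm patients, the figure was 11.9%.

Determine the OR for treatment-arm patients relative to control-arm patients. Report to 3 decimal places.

OR ≈ 1.771

odds, treatment-arm patients = 0.1930/0.8070 = 0.2392
odds, control-arm patients = 0.1190/0.8810 = 0.1351
OR = 0.2392 / 0.1351 = 1.771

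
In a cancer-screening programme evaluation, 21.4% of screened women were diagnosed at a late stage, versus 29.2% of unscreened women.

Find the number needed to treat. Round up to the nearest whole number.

NNT: 13

absolute risk difference = 0.078000
1 / 0.078000 = 12.821 → round up → 13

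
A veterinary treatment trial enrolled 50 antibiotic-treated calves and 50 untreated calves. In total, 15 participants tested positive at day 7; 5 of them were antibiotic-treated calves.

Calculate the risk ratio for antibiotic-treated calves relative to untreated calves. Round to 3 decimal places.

antibiotic-treated calves without the outcome: 50 − 5 = 45
untreated calves with the outcome: 15 − 5 = 10
untreated calves without the outcome: 50 − 10 = 40
risk, antibiotic-treated calves = 5/50 = 0.1000
risk, untreated calves = 10/50 = 0.2000
RR = 0.1000 / 0.2000 = 0.500

0.500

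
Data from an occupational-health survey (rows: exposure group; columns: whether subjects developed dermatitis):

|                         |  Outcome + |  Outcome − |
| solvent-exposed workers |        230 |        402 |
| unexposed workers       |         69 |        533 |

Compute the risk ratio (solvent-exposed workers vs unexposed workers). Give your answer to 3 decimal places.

3.175

risk, solvent-exposed workers = 230/632 = 0.3639
risk, unexposed workers = 69/602 = 0.1146
RR = 0.3639 / 0.1146 = 3.175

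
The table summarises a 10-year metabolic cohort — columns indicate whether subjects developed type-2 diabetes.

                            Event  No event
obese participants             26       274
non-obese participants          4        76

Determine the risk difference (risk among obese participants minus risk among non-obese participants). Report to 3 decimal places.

RD ≈ 0.037

risk, obese participants = 26/300 = 0.0867
risk, non-obese participants = 4/80 = 0.0500
risk difference = 0.0867 − 0.0500 = 0.037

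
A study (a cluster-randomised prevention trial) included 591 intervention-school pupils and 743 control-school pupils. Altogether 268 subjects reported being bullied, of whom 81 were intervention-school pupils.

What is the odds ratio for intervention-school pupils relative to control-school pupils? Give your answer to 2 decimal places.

intervention-school pupils without the outcome: 591 − 81 = 510
control-school pupils with the outcome: 268 − 81 = 187
control-school pupils without the outcome: 743 − 187 = 556
OR = (81 × 556) / (510 × 187) = 45036/95370 ≈ 0.47

OR ≈ 0.47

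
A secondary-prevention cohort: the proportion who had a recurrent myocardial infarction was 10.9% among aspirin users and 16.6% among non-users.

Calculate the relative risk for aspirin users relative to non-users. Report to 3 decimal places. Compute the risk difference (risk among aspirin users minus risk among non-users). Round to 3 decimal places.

RR = 0.657; RD = -0.057

RR = 0.1090 / 0.1660 = 0.657
risk difference = 0.1090 − 0.1660 = -0.057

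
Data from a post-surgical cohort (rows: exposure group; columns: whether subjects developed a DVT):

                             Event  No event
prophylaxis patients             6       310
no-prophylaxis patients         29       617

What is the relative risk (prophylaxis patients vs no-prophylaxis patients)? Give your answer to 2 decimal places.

0.42

risk, prophylaxis patients = 6/316 = 0.01899
risk, no-prophylaxis patients = 29/646 = 0.04489
RR = 0.01899 / 0.04489 = 0.42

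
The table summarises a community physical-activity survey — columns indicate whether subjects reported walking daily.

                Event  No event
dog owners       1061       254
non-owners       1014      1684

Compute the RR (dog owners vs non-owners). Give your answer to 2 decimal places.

2.15

risk, dog owners = 1061/1315 = 0.8068
risk, non-owners = 1014/2698 = 0.3758
RR = 0.8068 / 0.3758 = 2.15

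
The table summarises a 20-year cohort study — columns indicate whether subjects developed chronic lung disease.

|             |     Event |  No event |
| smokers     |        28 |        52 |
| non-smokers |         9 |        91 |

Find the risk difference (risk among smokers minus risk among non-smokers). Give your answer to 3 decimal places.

risk, smokers = 28/80 = 0.3500
risk, non-smokers = 9/100 = 0.0900
risk difference = 0.3500 − 0.0900 = 0.260

RD = 0.260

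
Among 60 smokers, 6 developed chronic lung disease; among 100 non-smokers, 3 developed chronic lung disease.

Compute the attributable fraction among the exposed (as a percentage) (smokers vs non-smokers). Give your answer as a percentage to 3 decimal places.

risk, smokers = 6/60 = 0.10000
risk, non-smokers = 3/100 = 0.03000
AR% = (0.10000 − 0.03000) / 0.10000 = 0.7000 → 70.000%

70.000%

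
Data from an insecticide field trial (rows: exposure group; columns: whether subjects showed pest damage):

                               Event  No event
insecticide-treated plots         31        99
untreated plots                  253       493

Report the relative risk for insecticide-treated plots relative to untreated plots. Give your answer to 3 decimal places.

RR = 0.703

risk, insecticide-treated plots = 31/130 = 0.2385
risk, untreated plots = 253/746 = 0.3391
RR = 0.2385 / 0.3391 = 0.703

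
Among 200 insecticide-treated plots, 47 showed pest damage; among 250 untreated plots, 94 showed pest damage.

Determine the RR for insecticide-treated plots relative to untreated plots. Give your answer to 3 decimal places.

risk, insecticide-treated plots = 47/200 = 0.2350
risk, untreated plots = 94/250 = 0.3760
RR = 0.2350 / 0.3760 = 0.625

0.625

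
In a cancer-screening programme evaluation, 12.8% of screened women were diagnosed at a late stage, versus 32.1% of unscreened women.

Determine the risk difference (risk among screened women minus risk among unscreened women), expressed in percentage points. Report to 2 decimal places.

risk difference = 0.1280 − 0.3210 = -0.1930 → -19.30 percentage points

RD = -19.30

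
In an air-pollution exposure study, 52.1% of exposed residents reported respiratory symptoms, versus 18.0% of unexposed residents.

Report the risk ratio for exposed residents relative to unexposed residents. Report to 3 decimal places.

RR = 0.5210 / 0.1800 = 2.894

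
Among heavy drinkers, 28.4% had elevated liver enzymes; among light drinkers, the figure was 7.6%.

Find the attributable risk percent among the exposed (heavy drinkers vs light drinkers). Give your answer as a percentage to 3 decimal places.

AR% = (0.2840 − 0.0760) / 0.2840 = 0.7324 → 73.239%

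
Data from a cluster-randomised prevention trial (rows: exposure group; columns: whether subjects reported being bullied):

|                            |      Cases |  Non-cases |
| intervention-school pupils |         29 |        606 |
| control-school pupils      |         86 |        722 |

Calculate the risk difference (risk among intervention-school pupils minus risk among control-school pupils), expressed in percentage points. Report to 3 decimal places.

risk, intervention-school pupils = 29/635 = 0.04567
risk, control-school pupils = 86/808 = 0.10644
risk difference = 0.04567 − 0.10644 = -0.06077 → -6.077 percentage points

RD: -6.077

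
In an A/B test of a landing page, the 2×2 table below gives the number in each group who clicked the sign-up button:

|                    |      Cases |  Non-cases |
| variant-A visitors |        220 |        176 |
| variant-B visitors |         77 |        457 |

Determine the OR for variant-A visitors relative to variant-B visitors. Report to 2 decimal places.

OR = (220 × 457) / (176 × 77) = 100540/13552 ≈ 7.42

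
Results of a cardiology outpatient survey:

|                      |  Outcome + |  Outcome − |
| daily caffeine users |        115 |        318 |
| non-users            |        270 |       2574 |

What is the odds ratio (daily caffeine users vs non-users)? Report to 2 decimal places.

OR ≈ 3.45

odds, daily caffeine users = 115/318 = 0.3616
odds, non-users = 270/2574 = 0.1049
OR = 0.3616 / 0.1049 = 3.45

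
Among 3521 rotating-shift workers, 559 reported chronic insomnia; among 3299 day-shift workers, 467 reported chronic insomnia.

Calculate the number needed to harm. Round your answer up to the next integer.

risk, rotating-shift workers = 559/3521 = 0.158762
risk, day-shift workers = 467/3299 = 0.141558
absolute risk difference = 0.017204
1 / 0.017204 = 58.126 → round up → 59

NNH = 59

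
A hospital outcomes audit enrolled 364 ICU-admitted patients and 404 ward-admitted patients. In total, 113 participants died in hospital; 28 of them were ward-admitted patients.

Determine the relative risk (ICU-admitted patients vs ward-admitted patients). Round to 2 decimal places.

ICU-admitted patients with the outcome: 113 − 28 = 85
ICU-admitted patients without the outcome: 364 − 85 = 279
ward-admitted patients without the outcome: 404 − 28 = 376
risk, ICU-admitted patients = 85/364 = 0.2335
risk, ward-admitted patients = 28/404 = 0.0693
RR = 0.2335 / 0.0693 = 3.37

3.37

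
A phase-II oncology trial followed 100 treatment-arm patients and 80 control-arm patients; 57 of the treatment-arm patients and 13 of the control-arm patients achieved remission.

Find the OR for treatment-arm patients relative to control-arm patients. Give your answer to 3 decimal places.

OR = (57 × 67) / (43 × 13) = 3819/559 ≈ 6.832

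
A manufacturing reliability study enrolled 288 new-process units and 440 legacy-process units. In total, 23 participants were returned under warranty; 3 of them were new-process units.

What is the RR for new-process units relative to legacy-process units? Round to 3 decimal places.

new-process units without the outcome: 288 − 3 = 285
legacy-process units with the outcome: 23 − 3 = 20
legacy-process units without the outcome: 440 − 20 = 420
risk, new-process units = 3/288 = 0.01042
risk, legacy-process units = 20/440 = 0.04545
RR = 0.01042 / 0.04545 = 0.229

RR = 0.229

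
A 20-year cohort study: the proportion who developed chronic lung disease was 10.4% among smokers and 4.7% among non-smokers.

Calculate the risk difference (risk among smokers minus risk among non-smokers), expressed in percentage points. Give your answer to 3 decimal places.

RD: 5.700

risk difference = 0.10400 − 0.04700 = 0.05700 → 5.700 percentage points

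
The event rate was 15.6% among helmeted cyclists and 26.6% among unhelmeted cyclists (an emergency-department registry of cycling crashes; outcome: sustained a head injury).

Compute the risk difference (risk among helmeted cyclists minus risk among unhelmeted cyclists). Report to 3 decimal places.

risk difference = 0.1560 − 0.2660 = -0.110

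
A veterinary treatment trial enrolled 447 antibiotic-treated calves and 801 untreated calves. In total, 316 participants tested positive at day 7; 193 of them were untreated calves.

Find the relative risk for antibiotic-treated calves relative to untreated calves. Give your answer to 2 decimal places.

antibiotic-treated calves with the outcome: 316 − 193 = 123
antibiotic-treated calves without the outcome: 447 − 123 = 324
untreated calves without the outcome: 801 − 193 = 608
risk, antibiotic-treated calves = 123/447 = 0.2752
risk, untreated calves = 193/801 = 0.2409
RR = 0.2752 / 0.2409 = 1.14

RR = 1.14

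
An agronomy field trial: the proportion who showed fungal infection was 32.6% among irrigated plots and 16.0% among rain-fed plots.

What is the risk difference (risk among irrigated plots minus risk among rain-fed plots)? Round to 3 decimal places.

risk difference = 0.3260 − 0.1600 = 0.166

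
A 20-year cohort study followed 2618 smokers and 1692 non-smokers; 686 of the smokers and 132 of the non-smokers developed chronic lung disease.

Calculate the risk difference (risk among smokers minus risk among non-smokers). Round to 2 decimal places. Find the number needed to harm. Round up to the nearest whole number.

RD = 0.18; NNH = 6

risk, smokers = 686/2618 = 0.2620
risk, non-smokers = 132/1692 = 0.0780
risk difference = 0.2620 − 0.0780 = 0.18
absolute risk difference = 0.184018
1 / 0.184018 = 5.434 → round up → 6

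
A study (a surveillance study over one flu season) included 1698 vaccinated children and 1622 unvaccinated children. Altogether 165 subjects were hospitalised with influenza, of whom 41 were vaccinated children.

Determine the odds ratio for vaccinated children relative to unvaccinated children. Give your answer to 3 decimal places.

vaccinated children without the outcome: 1698 − 41 = 1657
unvaccinated children with the outcome: 165 − 41 = 124
unvaccinated children without the outcome: 1622 − 124 = 1498
odds, vaccinated children = 41/1657 = 0.02474
odds, unvaccinated children = 124/1498 = 0.08278
OR = 0.02474 / 0.08278 = 0.299

OR = 0.299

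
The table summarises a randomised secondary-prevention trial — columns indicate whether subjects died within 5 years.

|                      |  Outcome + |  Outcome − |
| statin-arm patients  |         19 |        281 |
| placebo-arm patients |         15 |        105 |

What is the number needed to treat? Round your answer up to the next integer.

17

risk, statin-arm patients = 19/300 = 0.063333
risk, placebo-arm patients = 15/120 = 0.125000
absolute risk difference = 0.061667
1 / 0.061667 = 16.216 → round up → 17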